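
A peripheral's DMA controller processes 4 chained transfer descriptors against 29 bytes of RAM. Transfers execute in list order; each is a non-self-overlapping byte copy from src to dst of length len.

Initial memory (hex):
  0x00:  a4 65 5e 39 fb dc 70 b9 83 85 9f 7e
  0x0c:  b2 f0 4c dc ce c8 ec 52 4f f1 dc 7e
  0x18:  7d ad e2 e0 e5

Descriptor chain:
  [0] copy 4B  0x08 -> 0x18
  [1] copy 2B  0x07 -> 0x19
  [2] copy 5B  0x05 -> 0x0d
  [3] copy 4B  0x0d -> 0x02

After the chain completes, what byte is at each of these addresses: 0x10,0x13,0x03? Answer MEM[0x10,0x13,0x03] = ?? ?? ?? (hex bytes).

D0: mem[0x18..0x1b] <- [83 85 9f 7e]
D1: mem[0x19..0x1a] <- [b9 83]
D2: mem[0x0d..0x11] <- [dc 70 b9 83 85]
D3: mem[0x02..0x05] <- [dc 70 b9 83]
query mem[0x10]=0x83, mem[0x13]=0x52, mem[0x03]=0x70

MEM[0x10,0x13,0x03] = 83 52 70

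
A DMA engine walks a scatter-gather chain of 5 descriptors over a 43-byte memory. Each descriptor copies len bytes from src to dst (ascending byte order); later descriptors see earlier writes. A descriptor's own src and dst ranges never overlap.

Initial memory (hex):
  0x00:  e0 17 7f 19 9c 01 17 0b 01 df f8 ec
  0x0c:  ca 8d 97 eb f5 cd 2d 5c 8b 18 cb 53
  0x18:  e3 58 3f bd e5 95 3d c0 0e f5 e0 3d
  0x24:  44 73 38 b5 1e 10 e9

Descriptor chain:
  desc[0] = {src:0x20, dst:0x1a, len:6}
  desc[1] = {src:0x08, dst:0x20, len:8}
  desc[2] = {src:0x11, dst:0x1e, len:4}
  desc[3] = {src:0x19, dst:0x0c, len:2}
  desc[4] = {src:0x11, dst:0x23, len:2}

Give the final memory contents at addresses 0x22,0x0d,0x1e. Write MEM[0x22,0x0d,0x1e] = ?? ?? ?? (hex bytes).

#0 dst[0x1a+6] := {0x0e,0xf5,0xe0,0x3d,0x44,0x73}
#1 dst[0x20+8] := {0x01,0xdf,0xf8,0xec,0xca,0x8d,0x97,0xeb}
#2 dst[0x1e+4] := {0xcd,0x2d,0x5c,0x8b}
#3 dst[0x0c+2] := {0x58,0x0e}
#4 dst[0x23+2] := {0xcd,0x2d}
query mem[0x22]=0xf8, mem[0x0d]=0x0e, mem[0x1e]=0xcd

MEM[0x22,0x0d,0x1e] = f8 0e cd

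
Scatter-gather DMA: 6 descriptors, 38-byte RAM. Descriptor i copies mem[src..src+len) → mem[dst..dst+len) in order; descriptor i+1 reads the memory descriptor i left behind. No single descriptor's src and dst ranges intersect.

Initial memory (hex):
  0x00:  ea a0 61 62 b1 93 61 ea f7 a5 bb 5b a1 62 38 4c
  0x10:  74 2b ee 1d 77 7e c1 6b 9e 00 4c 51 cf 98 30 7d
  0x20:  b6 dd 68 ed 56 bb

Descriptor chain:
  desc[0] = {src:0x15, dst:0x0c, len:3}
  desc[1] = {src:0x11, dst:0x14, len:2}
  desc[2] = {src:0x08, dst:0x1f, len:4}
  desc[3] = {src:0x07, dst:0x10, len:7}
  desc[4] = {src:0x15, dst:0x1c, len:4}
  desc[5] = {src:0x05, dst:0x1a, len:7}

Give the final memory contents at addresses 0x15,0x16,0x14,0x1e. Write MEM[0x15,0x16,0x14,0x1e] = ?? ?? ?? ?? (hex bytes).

  after D0: wrote 3B at 0x0c = 7ec16b
  after D1: wrote 2B at 0x14 = 2bee
  after D2: wrote 4B at 0x1f = f7a5bb5b
  after D3: wrote 7B at 0x10 = eaf7a5bb5b7ec1
  after D4: wrote 4B at 0x1c = 7ec16b9e
  after D5: wrote 7B at 0x1a = 9361eaf7a5bb5b
query mem[0x15]=0x7e, mem[0x16]=0xc1, mem[0x14]=0x5b, mem[0x1e]=0xa5

MEM[0x15,0x16,0x14,0x1e] = 7e c1 5b a5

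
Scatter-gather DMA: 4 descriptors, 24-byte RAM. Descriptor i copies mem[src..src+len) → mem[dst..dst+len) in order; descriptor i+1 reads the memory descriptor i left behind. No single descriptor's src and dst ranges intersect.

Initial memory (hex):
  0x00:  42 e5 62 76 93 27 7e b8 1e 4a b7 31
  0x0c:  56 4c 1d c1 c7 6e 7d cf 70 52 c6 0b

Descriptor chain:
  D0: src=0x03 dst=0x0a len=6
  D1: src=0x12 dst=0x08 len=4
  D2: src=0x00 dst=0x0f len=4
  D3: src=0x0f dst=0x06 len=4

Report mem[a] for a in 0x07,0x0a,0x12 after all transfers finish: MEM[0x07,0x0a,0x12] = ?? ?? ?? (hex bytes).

MEM[0x07,0x0a,0x12] = e5 70 76

#0 dst[0x0a+6] := {0x76,0x93,0x27,0x7e,0xb8,0x1e}
#1 dst[0x08+4] := {0x7d,0xcf,0x70,0x52}
#2 dst[0x0f+4] := {0x42,0xe5,0x62,0x76}
#3 dst[0x06+4] := {0x42,0xe5,0x62,0x76}
query mem[0x07]=0xe5, mem[0x0a]=0x70, mem[0x12]=0x76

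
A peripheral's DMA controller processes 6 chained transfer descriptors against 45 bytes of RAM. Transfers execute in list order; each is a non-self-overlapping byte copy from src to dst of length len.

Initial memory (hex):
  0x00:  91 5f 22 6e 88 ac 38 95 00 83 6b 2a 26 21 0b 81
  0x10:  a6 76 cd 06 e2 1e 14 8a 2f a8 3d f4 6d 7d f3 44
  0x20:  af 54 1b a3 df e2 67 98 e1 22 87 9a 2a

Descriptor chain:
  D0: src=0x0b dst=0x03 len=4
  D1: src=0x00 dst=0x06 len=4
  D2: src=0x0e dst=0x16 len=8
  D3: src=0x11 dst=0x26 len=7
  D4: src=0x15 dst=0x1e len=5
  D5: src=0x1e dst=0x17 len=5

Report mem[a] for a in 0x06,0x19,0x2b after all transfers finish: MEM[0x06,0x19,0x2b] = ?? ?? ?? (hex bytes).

MEM[0x06,0x19,0x2b] = 91 81 0b

D0: mem[0x03..0x06] <- [2a 26 21 0b]
D1: mem[0x06..0x09] <- [91 5f 22 2a]
D2: mem[0x16..0x1d] <- [0b 81 a6 76 cd 06 e2 1e]
D3: mem[0x26..0x2c] <- [76 cd 06 e2 1e 0b 81]
D4: mem[0x1e..0x22] <- [1e 0b 81 a6 76]
D5: mem[0x17..0x1b] <- [1e 0b 81 a6 76]
query mem[0x06]=0x91, mem[0x19]=0x81, mem[0x2b]=0x0b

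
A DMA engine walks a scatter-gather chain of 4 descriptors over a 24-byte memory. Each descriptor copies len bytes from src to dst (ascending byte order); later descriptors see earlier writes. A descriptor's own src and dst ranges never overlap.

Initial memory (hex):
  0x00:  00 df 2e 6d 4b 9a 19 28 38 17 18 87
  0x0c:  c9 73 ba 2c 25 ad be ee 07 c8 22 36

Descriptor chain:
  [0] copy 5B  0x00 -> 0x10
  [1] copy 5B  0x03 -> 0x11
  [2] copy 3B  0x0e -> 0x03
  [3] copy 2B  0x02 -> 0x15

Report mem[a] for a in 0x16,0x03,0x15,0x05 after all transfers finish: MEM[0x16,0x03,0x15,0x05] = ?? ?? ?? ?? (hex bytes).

[0] 0x00->0x10 len=5 : 00 df 2e 6d 4b
[1] 0x03->0x11 len=5 : 6d 4b 9a 19 28
[2] 0x0e->0x03 len=3 : ba 2c 00
[3] 0x02->0x15 len=2 : 2e ba
query mem[0x16]=0xba, mem[0x03]=0xba, mem[0x15]=0x2e, mem[0x05]=0x00

MEM[0x16,0x03,0x15,0x05] = ba ba 2e 00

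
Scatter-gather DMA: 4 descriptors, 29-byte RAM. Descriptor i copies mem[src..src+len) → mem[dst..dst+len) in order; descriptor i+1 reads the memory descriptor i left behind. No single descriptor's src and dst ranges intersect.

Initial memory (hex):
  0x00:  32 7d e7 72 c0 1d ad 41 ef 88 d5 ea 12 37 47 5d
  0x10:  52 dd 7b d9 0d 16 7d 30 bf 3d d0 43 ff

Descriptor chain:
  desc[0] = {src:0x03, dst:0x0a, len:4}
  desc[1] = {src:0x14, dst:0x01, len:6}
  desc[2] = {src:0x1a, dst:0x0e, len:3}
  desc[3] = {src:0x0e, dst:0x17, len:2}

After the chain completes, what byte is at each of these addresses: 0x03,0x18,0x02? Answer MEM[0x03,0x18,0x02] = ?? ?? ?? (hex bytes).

MEM[0x03,0x18,0x02] = 7d 43 16

  after D0: wrote 4B at 0x0a = 72c01dad
  after D1: wrote 6B at 0x01 = 0d167d30bf3d
  after D2: wrote 3B at 0x0e = d043ff
  after D3: wrote 2B at 0x17 = d043
query mem[0x03]=0x7d, mem[0x18]=0x43, mem[0x02]=0x16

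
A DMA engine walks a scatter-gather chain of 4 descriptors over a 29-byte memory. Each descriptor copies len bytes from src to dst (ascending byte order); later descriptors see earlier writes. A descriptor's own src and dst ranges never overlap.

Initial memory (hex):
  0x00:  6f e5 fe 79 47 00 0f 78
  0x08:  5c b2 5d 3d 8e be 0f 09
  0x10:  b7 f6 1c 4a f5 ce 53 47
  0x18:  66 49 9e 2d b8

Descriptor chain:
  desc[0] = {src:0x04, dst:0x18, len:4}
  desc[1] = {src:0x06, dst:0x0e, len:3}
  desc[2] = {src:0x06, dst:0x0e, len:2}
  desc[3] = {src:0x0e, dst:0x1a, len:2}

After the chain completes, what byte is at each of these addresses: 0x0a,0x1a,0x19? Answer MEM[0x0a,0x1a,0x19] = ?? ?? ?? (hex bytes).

MEM[0x0a,0x1a,0x19] = 5d 0f 00

[0] 0x04->0x18 len=4 : 47 00 0f 78
[1] 0x06->0x0e len=3 : 0f 78 5c
[2] 0x06->0x0e len=2 : 0f 78
[3] 0x0e->0x1a len=2 : 0f 78
query mem[0x0a]=0x5d, mem[0x1a]=0x0f, mem[0x19]=0x00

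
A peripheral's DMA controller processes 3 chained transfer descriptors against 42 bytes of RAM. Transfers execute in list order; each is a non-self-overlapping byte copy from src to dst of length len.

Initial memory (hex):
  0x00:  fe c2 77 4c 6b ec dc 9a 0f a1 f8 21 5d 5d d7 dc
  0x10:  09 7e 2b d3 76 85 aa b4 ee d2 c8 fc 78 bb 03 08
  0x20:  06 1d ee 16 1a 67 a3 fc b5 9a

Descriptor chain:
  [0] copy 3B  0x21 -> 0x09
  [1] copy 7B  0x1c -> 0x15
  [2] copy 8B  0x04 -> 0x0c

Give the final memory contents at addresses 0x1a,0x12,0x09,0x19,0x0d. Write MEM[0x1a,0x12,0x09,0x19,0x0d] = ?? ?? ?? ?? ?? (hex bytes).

D0: mem[0x09..0x0b] <- [1d ee 16]
D1: mem[0x15..0x1b] <- [78 bb 03 08 06 1d ee]
D2: mem[0x0c..0x13] <- [6b ec dc 9a 0f 1d ee 16]
query mem[0x1a]=0x1d, mem[0x12]=0xee, mem[0x09]=0x1d, mem[0x19]=0x06, mem[0x0d]=0xec

MEM[0x1a,0x12,0x09,0x19,0x0d] = 1d ee 1d 06 ec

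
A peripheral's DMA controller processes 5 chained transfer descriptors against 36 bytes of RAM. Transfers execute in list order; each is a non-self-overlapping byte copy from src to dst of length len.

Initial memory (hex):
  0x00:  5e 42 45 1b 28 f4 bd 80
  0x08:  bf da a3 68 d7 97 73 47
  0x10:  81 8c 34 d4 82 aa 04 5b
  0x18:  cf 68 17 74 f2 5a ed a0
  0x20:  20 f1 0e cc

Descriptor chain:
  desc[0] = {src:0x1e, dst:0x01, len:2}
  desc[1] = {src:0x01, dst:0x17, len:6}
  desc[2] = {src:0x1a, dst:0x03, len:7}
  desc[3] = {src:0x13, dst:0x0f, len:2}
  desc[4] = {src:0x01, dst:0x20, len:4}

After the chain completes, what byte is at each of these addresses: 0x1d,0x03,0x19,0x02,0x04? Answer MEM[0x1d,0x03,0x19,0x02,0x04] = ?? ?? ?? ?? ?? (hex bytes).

MEM[0x1d,0x03,0x19,0x02,0x04] = 5a 28 1b a0 f4

  after D0: wrote 2B at 0x01 = eda0
  after D1: wrote 6B at 0x17 = eda01b28f4bd
  after D2: wrote 7B at 0x03 = 28f4bd5aeda020
  after D3: wrote 2B at 0x0f = d482
  after D4: wrote 4B at 0x20 = eda028f4
query mem[0x1d]=0x5a, mem[0x03]=0x28, mem[0x19]=0x1b, mem[0x02]=0xa0, mem[0x04]=0xf4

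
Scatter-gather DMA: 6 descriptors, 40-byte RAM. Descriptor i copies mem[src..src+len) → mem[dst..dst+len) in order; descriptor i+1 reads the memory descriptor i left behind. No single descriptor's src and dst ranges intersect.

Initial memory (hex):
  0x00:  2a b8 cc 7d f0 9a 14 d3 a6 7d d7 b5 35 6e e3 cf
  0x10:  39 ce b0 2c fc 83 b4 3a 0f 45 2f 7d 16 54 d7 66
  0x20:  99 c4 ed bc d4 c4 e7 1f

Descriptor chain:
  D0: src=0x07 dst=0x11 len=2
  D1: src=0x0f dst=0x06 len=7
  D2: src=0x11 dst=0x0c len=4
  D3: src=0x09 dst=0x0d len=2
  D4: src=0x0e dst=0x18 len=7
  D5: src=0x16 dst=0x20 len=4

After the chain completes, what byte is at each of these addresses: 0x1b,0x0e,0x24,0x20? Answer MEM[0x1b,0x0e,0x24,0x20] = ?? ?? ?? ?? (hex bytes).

  after D0: wrote 2B at 0x11 = d3a6
  after D1: wrote 7B at 0x06 = cf39d3a62cfc83
  after D2: wrote 4B at 0x0c = d3a62cfc
  after D3: wrote 2B at 0x0d = a62c
  after D4: wrote 7B at 0x18 = 2cfc39d3a62cfc
  after D5: wrote 4B at 0x20 = b43a2cfc
query mem[0x1b]=0xd3, mem[0x0e]=0x2c, mem[0x24]=0xd4, mem[0x20]=0xb4

MEM[0x1b,0x0e,0x24,0x20] = d3 2c d4 b4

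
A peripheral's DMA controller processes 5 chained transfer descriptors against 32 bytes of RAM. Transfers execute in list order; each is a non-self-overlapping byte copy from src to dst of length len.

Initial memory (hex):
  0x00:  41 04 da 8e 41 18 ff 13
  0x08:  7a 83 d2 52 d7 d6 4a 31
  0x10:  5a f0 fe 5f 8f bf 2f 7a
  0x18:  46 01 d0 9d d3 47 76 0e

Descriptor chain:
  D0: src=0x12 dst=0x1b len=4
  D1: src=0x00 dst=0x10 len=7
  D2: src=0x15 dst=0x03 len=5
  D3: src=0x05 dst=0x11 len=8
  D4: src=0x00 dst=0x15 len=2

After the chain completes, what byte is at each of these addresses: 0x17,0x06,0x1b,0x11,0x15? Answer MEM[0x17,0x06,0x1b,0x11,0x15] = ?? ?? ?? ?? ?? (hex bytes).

  after D0: wrote 4B at 0x1b = fe5f8fbf
  after D1: wrote 7B at 0x10 = 4104da8e4118ff
  after D2: wrote 5B at 0x03 = 18ff7a4601
  after D3: wrote 8B at 0x11 = 7a46017a83d252d7
  after D4: wrote 2B at 0x15 = 4104
query mem[0x17]=0x52, mem[0x06]=0x46, mem[0x1b]=0xfe, mem[0x11]=0x7a, mem[0x15]=0x41

MEM[0x17,0x06,0x1b,0x11,0x15] = 52 46 fe 7a 41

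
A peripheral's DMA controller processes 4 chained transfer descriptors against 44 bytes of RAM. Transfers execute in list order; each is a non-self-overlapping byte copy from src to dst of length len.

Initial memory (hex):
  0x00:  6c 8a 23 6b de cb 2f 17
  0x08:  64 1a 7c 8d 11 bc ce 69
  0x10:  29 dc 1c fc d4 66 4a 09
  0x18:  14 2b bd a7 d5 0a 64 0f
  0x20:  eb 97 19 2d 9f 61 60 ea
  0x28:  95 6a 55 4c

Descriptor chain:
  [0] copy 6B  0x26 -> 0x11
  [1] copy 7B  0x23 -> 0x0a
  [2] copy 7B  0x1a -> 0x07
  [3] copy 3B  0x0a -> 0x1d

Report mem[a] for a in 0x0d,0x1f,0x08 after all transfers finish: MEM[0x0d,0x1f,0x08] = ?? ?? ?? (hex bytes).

  after D0: wrote 6B at 0x11 = 60ea956a554c
  after D1: wrote 7B at 0x0a = 2d9f6160ea956a
  after D2: wrote 7B at 0x07 = bda7d50a640feb
  after D3: wrote 3B at 0x1d = 0a640f
query mem[0x0d]=0xeb, mem[0x1f]=0x0f, mem[0x08]=0xa7

MEM[0x0d,0x1f,0x08] = eb 0f a7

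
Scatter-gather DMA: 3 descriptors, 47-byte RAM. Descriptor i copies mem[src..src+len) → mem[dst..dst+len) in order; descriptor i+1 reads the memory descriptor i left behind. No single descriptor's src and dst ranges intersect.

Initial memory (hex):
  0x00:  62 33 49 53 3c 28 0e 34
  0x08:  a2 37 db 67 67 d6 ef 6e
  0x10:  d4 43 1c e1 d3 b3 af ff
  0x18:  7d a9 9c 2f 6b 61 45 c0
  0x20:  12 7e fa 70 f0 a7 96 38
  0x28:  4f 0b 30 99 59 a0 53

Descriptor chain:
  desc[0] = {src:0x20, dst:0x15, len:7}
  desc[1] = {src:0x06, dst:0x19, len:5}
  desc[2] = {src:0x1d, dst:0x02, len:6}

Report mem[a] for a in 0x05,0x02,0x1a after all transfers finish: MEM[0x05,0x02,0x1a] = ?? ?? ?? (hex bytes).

MEM[0x05,0x02,0x1a] = 12 db 34

D0: mem[0x15..0x1b] <- [12 7e fa 70 f0 a7 96]
D1: mem[0x19..0x1d] <- [0e 34 a2 37 db]
D2: mem[0x02..0x07] <- [db 45 c0 12 7e fa]
query mem[0x05]=0x12, mem[0x02]=0xdb, mem[0x1a]=0x34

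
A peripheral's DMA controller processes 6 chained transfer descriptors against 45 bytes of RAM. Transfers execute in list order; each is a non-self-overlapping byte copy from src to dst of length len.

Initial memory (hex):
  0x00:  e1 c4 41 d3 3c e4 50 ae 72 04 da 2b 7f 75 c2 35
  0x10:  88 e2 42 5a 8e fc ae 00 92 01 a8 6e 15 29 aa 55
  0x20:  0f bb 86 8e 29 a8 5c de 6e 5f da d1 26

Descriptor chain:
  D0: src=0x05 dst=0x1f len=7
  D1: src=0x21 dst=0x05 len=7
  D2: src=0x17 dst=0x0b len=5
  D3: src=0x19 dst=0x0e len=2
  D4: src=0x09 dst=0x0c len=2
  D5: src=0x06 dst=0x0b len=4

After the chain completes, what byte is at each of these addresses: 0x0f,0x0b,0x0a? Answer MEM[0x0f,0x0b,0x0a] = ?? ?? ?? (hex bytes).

MEM[0x0f,0x0b,0x0a] = a8 72 5c

[0] 0x05->0x1f len=7 : e4 50 ae 72 04 da 2b
[1] 0x21->0x05 len=7 : ae 72 04 da 2b 5c de
[2] 0x17->0x0b len=5 : 00 92 01 a8 6e
[3] 0x19->0x0e len=2 : 01 a8
[4] 0x09->0x0c len=2 : 2b 5c
[5] 0x06->0x0b len=4 : 72 04 da 2b
query mem[0x0f]=0xa8, mem[0x0b]=0x72, mem[0x0a]=0x5c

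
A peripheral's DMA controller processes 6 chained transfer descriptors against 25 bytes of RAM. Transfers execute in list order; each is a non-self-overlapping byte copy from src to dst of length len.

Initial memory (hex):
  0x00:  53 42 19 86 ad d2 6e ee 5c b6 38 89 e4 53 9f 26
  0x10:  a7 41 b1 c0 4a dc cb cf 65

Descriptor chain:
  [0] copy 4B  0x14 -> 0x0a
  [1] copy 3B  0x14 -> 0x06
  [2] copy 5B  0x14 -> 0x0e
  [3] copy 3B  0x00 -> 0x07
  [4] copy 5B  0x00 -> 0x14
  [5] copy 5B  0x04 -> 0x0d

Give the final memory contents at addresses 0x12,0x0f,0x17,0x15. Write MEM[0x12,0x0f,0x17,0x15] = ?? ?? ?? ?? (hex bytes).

MEM[0x12,0x0f,0x17,0x15] = 65 4a 86 42

  after D0: wrote 4B at 0x0a = 4adccbcf
  after D1: wrote 3B at 0x06 = 4adccb
  after D2: wrote 5B at 0x0e = 4adccbcf65
  after D3: wrote 3B at 0x07 = 534219
  after D4: wrote 5B at 0x14 = 53421986ad
  after D5: wrote 5B at 0x0d = add24a5342
query mem[0x12]=0x65, mem[0x0f]=0x4a, mem[0x17]=0x86, mem[0x15]=0x42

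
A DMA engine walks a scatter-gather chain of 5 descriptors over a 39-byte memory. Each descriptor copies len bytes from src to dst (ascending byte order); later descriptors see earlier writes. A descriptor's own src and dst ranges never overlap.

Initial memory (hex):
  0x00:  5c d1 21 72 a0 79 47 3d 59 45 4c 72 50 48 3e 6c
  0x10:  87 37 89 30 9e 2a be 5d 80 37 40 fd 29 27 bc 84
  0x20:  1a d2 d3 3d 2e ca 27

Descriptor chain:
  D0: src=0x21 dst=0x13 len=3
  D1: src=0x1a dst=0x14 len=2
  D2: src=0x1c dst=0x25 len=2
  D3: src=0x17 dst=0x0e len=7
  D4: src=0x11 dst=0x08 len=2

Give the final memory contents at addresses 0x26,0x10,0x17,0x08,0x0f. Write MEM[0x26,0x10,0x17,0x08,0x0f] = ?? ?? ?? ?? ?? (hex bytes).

MEM[0x26,0x10,0x17,0x08,0x0f] = 27 37 5d 40 80

D0: mem[0x13..0x15] <- [d2 d3 3d]
D1: mem[0x14..0x15] <- [40 fd]
D2: mem[0x25..0x26] <- [29 27]
D3: mem[0x0e..0x14] <- [5d 80 37 40 fd 29 27]
D4: mem[0x08..0x09] <- [40 fd]
query mem[0x26]=0x27, mem[0x10]=0x37, mem[0x17]=0x5d, mem[0x08]=0x40, mem[0x0f]=0x80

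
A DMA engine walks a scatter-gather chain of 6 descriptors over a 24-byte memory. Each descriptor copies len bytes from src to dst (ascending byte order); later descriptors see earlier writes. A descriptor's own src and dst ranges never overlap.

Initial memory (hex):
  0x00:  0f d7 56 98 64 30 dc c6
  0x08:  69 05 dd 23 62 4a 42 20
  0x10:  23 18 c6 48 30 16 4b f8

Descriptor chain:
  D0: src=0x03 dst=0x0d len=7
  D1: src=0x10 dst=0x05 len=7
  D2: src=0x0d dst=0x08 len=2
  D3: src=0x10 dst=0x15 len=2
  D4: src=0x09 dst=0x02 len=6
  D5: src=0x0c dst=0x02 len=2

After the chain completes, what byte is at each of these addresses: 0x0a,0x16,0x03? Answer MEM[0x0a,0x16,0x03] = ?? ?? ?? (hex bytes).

  after D0: wrote 7B at 0x0d = 986430dcc66905
  after D1: wrote 7B at 0x05 = dcc6690530164b
  after D2: wrote 2B at 0x08 = 9864
  after D3: wrote 2B at 0x15 = dcc6
  after D4: wrote 6B at 0x02 = 64164b629864
  after D5: wrote 2B at 0x02 = 6298
query mem[0x0a]=0x16, mem[0x16]=0xc6, mem[0x03]=0x98

MEM[0x0a,0x16,0x03] = 16 c6 98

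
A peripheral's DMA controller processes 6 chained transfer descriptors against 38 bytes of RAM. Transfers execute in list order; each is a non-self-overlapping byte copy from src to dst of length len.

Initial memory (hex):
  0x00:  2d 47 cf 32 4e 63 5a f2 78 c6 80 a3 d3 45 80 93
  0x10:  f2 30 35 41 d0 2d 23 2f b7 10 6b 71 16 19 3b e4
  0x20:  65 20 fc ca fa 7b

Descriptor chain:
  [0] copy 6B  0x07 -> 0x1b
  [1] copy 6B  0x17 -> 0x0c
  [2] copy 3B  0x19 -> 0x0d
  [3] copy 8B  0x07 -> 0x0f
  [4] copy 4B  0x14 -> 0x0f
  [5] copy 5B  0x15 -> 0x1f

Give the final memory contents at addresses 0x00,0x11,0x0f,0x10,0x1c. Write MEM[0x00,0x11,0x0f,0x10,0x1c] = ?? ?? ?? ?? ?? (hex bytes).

MEM[0x00,0x11,0x0f,0x10,0x1c] = 2d 6b 2f 10 78

D0: mem[0x1b..0x20] <- [f2 78 c6 80 a3 d3]
D1: mem[0x0c..0x11] <- [2f b7 10 6b f2 78]
D2: mem[0x0d..0x0f] <- [10 6b f2]
D3: mem[0x0f..0x16] <- [f2 78 c6 80 a3 2f 10 6b]
D4: mem[0x0f..0x12] <- [2f 10 6b 2f]
D5: mem[0x1f..0x23] <- [10 6b 2f b7 10]
query mem[0x00]=0x2d, mem[0x11]=0x6b, mem[0x0f]=0x2f, mem[0x10]=0x10, mem[0x1c]=0x78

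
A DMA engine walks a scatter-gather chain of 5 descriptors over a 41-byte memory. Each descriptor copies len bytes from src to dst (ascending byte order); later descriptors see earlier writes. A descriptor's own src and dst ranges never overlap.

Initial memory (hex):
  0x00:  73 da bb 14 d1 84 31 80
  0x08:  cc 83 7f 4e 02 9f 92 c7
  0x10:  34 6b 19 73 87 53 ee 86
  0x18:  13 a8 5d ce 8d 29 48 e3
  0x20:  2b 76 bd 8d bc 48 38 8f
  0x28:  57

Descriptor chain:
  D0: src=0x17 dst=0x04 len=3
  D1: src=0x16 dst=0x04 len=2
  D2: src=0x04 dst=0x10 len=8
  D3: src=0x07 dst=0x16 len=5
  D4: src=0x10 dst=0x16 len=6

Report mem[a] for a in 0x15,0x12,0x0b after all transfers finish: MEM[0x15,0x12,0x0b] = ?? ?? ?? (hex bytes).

D0: mem[0x04..0x06] <- [86 13 a8]
D1: mem[0x04..0x05] <- [ee 86]
D2: mem[0x10..0x17] <- [ee 86 a8 80 cc 83 7f 4e]
D3: mem[0x16..0x1a] <- [80 cc 83 7f 4e]
D4: mem[0x16..0x1b] <- [ee 86 a8 80 cc 83]
query mem[0x15]=0x83, mem[0x12]=0xa8, mem[0x0b]=0x4e

MEM[0x15,0x12,0x0b] = 83 a8 4e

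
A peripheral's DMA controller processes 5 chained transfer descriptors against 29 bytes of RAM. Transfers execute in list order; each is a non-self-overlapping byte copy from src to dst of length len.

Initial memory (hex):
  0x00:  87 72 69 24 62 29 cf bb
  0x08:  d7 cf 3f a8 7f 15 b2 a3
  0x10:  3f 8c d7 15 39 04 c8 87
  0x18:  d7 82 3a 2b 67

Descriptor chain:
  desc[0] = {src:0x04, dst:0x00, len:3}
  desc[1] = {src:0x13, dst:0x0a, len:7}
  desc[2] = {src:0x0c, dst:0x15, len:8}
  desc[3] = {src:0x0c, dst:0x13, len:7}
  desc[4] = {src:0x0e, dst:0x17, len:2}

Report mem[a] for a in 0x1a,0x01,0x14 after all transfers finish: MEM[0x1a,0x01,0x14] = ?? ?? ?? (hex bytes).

D0: mem[0x00..0x02] <- [62 29 cf]
D1: mem[0x0a..0x10] <- [15 39 04 c8 87 d7 82]
D2: mem[0x15..0x1c] <- [04 c8 87 d7 82 8c d7 15]
D3: mem[0x13..0x19] <- [04 c8 87 d7 82 8c d7]
D4: mem[0x17..0x18] <- [87 d7]
query mem[0x1a]=0x8c, mem[0x01]=0x29, mem[0x14]=0xc8

MEM[0x1a,0x01,0x14] = 8c 29 c8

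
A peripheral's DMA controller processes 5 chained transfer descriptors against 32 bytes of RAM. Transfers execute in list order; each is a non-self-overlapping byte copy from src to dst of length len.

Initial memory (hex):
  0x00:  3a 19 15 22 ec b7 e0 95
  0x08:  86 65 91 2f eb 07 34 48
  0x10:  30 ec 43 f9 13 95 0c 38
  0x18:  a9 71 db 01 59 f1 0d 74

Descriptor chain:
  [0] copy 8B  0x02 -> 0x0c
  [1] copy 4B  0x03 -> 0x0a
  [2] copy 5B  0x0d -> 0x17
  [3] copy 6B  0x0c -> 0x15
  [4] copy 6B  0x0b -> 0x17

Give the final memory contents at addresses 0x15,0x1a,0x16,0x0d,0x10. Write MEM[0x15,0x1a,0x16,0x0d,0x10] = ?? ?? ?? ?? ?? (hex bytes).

#0 dst[0x0c+8] := {0x15,0x22,0xec,0xb7,0xe0,0x95,0x86,0x65}
#1 dst[0x0a+4] := {0x22,0xec,0xb7,0xe0}
#2 dst[0x17+5] := {0xe0,0xec,0xb7,0xe0,0x95}
#3 dst[0x15+6] := {0xb7,0xe0,0xec,0xb7,0xe0,0x95}
#4 dst[0x17+6] := {0xec,0xb7,0xe0,0xec,0xb7,0xe0}
query mem[0x15]=0xb7, mem[0x1a]=0xec, mem[0x16]=0xe0, mem[0x0d]=0xe0, mem[0x10]=0xe0

MEM[0x15,0x1a,0x16,0x0d,0x10] = b7 ec e0 e0 e0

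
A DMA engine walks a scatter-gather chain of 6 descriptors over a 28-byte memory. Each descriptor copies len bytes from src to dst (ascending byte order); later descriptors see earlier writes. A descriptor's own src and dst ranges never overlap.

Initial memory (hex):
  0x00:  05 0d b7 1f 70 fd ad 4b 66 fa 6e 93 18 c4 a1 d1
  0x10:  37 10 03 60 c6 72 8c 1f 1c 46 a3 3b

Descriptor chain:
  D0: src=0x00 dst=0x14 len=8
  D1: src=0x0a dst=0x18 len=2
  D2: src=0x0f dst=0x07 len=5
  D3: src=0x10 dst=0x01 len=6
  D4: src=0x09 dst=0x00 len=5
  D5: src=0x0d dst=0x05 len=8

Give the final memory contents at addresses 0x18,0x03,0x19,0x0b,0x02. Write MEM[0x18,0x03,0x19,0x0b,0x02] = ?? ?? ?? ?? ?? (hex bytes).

MEM[0x18,0x03,0x19,0x0b,0x02] = 6e 18 93 60 60

D0: mem[0x14..0x1b] <- [05 0d b7 1f 70 fd ad 4b]
D1: mem[0x18..0x19] <- [6e 93]
D2: mem[0x07..0x0b] <- [d1 37 10 03 60]
D3: mem[0x01..0x06] <- [37 10 03 60 05 0d]
D4: mem[0x00..0x04] <- [10 03 60 18 c4]
D5: mem[0x05..0x0c] <- [c4 a1 d1 37 10 03 60 05]
query mem[0x18]=0x6e, mem[0x03]=0x18, mem[0x19]=0x93, mem[0x0b]=0x60, mem[0x02]=0x60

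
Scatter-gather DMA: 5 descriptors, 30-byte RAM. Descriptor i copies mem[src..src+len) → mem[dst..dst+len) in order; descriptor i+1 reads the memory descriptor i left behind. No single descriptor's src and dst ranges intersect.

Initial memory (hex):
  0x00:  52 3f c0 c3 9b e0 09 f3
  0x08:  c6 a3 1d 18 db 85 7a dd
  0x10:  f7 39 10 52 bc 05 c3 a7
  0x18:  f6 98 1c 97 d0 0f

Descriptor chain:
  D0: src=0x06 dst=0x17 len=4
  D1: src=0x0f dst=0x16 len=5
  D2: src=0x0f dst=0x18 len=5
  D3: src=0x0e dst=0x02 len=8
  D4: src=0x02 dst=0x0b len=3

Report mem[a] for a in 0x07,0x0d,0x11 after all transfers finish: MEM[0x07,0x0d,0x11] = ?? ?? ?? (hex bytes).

  after D0: wrote 4B at 0x17 = 09f3c6a3
  after D1: wrote 5B at 0x16 = ddf7391052
  after D2: wrote 5B at 0x18 = ddf7391052
  after D3: wrote 8B at 0x02 = 7addf7391052bc05
  after D4: wrote 3B at 0x0b = 7addf7
query mem[0x07]=0x52, mem[0x0d]=0xf7, mem[0x11]=0x39

MEM[0x07,0x0d,0x11] = 52 f7 39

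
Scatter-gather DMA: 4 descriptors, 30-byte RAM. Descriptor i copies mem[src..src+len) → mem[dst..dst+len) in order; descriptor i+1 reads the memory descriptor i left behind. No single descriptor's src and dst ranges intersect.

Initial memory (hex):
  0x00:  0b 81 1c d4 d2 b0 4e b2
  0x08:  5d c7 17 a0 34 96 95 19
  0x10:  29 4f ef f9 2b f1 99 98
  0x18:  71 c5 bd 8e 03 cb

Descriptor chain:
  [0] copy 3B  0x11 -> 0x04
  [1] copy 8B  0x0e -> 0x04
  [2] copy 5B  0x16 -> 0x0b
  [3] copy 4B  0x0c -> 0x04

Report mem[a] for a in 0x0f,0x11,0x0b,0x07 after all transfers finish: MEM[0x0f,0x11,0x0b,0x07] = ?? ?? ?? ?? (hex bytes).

[0] 0x11->0x04 len=3 : 4f ef f9
[1] 0x0e->0x04 len=8 : 95 19 29 4f ef f9 2b f1
[2] 0x16->0x0b len=5 : 99 98 71 c5 bd
[3] 0x0c->0x04 len=4 : 98 71 c5 bd
query mem[0x0f]=0xbd, mem[0x11]=0x4f, mem[0x0b]=0x99, mem[0x07]=0xbd

MEM[0x0f,0x11,0x0b,0x07] = bd 4f 99 bd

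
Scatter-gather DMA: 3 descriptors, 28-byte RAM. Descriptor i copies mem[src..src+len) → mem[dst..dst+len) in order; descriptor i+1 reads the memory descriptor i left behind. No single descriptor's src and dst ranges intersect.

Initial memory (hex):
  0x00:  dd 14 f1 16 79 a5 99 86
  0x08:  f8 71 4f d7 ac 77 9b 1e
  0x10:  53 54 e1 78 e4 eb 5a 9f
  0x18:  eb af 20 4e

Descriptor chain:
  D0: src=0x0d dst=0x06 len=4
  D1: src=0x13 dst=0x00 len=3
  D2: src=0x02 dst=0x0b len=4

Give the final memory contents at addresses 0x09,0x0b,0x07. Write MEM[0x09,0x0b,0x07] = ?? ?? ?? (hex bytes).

D0: mem[0x06..0x09] <- [77 9b 1e 53]
D1: mem[0x00..0x02] <- [78 e4 eb]
D2: mem[0x0b..0x0e] <- [eb 16 79 a5]
query mem[0x09]=0x53, mem[0x0b]=0xeb, mem[0x07]=0x9b

MEM[0x09,0x0b,0x07] = 53 eb 9b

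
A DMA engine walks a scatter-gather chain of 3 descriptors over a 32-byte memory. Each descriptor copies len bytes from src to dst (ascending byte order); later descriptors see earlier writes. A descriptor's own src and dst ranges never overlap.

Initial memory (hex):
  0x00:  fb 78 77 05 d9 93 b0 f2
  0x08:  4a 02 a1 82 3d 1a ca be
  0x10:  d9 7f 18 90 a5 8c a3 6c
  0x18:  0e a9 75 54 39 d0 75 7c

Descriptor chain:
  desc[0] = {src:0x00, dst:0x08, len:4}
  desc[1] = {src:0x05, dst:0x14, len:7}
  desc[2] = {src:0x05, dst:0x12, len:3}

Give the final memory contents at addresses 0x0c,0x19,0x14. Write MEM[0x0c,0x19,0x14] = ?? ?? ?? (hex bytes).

MEM[0x0c,0x19,0x14] = 3d 77 f2

#0 dst[0x08+4] := {0xfb,0x78,0x77,0x05}
#1 dst[0x14+7] := {0x93,0xb0,0xf2,0xfb,0x78,0x77,0x05}
#2 dst[0x12+3] := {0x93,0xb0,0xf2}
query mem[0x0c]=0x3d, mem[0x19]=0x77, mem[0x14]=0xf2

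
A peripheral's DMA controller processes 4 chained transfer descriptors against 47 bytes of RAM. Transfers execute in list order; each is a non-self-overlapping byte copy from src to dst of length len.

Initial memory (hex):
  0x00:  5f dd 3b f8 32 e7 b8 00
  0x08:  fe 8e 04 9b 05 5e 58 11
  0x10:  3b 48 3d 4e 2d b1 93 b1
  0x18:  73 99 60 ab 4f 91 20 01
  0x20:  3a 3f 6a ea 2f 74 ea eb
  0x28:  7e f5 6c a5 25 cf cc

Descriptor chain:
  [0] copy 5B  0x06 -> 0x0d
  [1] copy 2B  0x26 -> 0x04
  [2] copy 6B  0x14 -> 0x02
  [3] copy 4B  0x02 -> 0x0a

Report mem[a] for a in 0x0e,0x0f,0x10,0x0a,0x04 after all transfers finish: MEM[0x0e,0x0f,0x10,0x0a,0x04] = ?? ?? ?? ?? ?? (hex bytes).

MEM[0x0e,0x0f,0x10,0x0a,0x04] = 00 fe 8e 2d 93

#0 dst[0x0d+5] := {0xb8,0x00,0xfe,0x8e,0x04}
#1 dst[0x04+2] := {0xea,0xeb}
#2 dst[0x02+6] := {0x2d,0xb1,0x93,0xb1,0x73,0x99}
#3 dst[0x0a+4] := {0x2d,0xb1,0x93,0xb1}
query mem[0x0e]=0x00, mem[0x0f]=0xfe, mem[0x10]=0x8e, mem[0x0a]=0x2d, mem[0x04]=0x93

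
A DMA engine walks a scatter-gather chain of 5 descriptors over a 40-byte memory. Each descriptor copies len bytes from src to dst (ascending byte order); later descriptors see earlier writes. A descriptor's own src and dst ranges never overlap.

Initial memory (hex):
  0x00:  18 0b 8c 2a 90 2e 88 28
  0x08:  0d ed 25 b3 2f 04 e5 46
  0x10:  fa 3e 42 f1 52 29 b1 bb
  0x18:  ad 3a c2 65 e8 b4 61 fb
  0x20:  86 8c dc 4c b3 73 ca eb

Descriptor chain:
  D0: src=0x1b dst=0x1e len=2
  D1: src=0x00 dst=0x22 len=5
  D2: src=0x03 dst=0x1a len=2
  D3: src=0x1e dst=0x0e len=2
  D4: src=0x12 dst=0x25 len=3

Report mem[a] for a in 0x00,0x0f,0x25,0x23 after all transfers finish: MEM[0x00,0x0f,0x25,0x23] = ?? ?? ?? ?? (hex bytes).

MEM[0x00,0x0f,0x25,0x23] = 18 e8 42 0b

#0 dst[0x1e+2] := {0x65,0xe8}
#1 dst[0x22+5] := {0x18,0x0b,0x8c,0x2a,0x90}
#2 dst[0x1a+2] := {0x2a,0x90}
#3 dst[0x0e+2] := {0x65,0xe8}
#4 dst[0x25+3] := {0x42,0xf1,0x52}
query mem[0x00]=0x18, mem[0x0f]=0xe8, mem[0x25]=0x42, mem[0x23]=0x0b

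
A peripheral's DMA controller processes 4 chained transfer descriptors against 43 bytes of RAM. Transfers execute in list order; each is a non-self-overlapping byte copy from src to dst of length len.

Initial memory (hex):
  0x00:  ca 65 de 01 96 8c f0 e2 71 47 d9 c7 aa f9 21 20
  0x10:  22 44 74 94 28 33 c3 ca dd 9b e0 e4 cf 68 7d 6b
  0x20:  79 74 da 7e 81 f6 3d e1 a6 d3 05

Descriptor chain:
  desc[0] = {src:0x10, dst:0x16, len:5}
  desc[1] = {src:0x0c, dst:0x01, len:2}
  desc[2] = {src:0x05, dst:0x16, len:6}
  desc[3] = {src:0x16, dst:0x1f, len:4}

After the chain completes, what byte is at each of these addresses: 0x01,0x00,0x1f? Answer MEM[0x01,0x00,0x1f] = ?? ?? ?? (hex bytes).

D0: mem[0x16..0x1a] <- [22 44 74 94 28]
D1: mem[0x01..0x02] <- [aa f9]
D2: mem[0x16..0x1b] <- [8c f0 e2 71 47 d9]
D3: mem[0x1f..0x22] <- [8c f0 e2 71]
query mem[0x01]=0xaa, mem[0x00]=0xca, mem[0x1f]=0x8c

MEM[0x01,0x00,0x1f] = aa ca 8c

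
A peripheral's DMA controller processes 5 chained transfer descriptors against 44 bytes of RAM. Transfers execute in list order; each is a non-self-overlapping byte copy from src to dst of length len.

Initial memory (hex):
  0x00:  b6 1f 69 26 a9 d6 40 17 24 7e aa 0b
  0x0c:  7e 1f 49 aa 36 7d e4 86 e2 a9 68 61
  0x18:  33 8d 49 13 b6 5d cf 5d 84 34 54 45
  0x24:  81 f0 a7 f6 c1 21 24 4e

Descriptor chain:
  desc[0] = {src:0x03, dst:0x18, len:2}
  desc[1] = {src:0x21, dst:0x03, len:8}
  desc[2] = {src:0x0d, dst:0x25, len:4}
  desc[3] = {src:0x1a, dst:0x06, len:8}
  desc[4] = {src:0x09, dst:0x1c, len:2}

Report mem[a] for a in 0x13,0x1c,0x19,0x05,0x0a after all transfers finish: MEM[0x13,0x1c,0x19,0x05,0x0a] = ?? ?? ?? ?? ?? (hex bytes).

MEM[0x13,0x1c,0x19,0x05,0x0a] = 86 5d a9 45 cf

[0] 0x03->0x18 len=2 : 26 a9
[1] 0x21->0x03 len=8 : 34 54 45 81 f0 a7 f6 c1
[2] 0x0d->0x25 len=4 : 1f 49 aa 36
[3] 0x1a->0x06 len=8 : 49 13 b6 5d cf 5d 84 34
[4] 0x09->0x1c len=2 : 5d cf
query mem[0x13]=0x86, mem[0x1c]=0x5d, mem[0x19]=0xa9, mem[0x05]=0x45, mem[0x0a]=0xcf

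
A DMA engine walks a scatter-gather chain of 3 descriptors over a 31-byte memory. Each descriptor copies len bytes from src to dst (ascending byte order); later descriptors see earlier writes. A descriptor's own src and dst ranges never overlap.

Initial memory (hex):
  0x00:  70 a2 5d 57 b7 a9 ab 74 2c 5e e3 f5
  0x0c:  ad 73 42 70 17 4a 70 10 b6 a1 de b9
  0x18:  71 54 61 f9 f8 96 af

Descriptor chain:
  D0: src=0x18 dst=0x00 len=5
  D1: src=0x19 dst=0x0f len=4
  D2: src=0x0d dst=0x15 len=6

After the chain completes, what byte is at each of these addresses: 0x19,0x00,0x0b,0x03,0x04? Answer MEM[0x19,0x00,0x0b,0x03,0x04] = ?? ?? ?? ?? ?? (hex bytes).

D0: mem[0x00..0x04] <- [71 54 61 f9 f8]
D1: mem[0x0f..0x12] <- [54 61 f9 f8]
D2: mem[0x15..0x1a] <- [73 42 54 61 f9 f8]
query mem[0x19]=0xf9, mem[0x00]=0x71, mem[0x0b]=0xf5, mem[0x03]=0xf9, mem[0x04]=0xf8

MEM[0x19,0x00,0x0b,0x03,0x04] = f9 71 f5 f9 f8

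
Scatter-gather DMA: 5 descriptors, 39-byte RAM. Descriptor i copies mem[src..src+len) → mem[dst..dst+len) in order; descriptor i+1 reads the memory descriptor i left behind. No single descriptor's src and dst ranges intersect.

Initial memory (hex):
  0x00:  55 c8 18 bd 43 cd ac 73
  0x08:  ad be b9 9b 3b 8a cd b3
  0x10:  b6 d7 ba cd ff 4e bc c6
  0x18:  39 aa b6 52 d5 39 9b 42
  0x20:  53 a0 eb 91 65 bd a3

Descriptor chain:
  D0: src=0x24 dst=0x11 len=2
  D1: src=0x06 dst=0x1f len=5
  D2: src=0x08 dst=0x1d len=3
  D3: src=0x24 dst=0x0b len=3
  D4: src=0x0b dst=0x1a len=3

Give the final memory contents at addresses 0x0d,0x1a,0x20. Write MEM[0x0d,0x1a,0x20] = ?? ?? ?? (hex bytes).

MEM[0x0d,0x1a,0x20] = a3 65 73

[0] 0x24->0x11 len=2 : 65 bd
[1] 0x06->0x1f len=5 : ac 73 ad be b9
[2] 0x08->0x1d len=3 : ad be b9
[3] 0x24->0x0b len=3 : 65 bd a3
[4] 0x0b->0x1a len=3 : 65 bd a3
query mem[0x0d]=0xa3, mem[0x1a]=0x65, mem[0x20]=0x73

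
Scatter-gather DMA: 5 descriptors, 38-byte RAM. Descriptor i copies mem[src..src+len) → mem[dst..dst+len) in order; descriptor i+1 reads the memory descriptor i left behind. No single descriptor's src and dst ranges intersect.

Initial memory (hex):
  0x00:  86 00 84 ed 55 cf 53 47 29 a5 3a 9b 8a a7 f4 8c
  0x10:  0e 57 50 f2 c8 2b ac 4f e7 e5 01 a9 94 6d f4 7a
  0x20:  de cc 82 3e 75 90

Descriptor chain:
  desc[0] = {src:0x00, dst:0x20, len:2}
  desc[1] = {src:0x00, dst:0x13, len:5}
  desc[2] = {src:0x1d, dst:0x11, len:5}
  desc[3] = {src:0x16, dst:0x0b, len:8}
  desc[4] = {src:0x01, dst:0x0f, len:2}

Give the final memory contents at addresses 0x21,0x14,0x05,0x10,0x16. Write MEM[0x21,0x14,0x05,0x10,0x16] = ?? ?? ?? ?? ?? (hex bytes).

#0 dst[0x20+2] := {0x86,0x00}
#1 dst[0x13+5] := {0x86,0x00,0x84,0xed,0x55}
#2 dst[0x11+5] := {0x6d,0xf4,0x7a,0x86,0x00}
#3 dst[0x0b+8] := {0xed,0x55,0xe7,0xe5,0x01,0xa9,0x94,0x6d}
#4 dst[0x0f+2] := {0x00,0x84}
query mem[0x21]=0x00, mem[0x14]=0x86, mem[0x05]=0xcf, mem[0x10]=0x84, mem[0x16]=0xed

MEM[0x21,0x14,0x05,0x10,0x16] = 00 86 cf 84 ed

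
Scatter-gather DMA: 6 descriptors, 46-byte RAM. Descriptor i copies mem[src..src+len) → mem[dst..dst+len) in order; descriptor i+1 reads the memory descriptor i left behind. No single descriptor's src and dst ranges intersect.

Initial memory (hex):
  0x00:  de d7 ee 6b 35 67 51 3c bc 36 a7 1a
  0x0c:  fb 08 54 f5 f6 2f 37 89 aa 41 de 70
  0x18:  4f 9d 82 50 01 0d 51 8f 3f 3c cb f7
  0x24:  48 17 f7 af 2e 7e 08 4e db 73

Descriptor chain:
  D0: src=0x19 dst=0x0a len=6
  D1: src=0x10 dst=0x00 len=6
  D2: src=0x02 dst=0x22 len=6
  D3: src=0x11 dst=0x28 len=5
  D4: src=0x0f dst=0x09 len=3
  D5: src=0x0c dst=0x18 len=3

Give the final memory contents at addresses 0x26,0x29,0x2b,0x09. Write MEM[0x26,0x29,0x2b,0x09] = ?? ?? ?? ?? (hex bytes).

  after D0: wrote 6B at 0x0a = 9d8250010d51
  after D1: wrote 6B at 0x00 = f62f3789aa41
  after D2: wrote 6B at 0x22 = 3789aa41513c
  after D3: wrote 5B at 0x28 = 2f3789aa41
  after D4: wrote 3B at 0x09 = 51f62f
  after D5: wrote 3B at 0x18 = 50010d
query mem[0x26]=0x51, mem[0x29]=0x37, mem[0x2b]=0xaa, mem[0x09]=0x51

MEM[0x26,0x29,0x2b,0x09] = 51 37 aa 51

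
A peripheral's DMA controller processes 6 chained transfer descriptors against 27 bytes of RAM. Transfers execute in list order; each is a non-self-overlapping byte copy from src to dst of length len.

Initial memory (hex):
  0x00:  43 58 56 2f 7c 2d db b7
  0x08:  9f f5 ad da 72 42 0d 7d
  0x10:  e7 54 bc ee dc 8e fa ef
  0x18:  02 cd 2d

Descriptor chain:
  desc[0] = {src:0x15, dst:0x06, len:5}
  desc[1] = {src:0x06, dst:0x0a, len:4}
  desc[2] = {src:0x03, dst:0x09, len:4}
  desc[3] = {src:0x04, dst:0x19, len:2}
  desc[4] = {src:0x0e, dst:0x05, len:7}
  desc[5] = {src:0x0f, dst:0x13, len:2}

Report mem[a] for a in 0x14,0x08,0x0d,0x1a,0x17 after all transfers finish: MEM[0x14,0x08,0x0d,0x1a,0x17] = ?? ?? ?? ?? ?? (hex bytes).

  after D0: wrote 5B at 0x06 = 8efaef02cd
  after D1: wrote 4B at 0x0a = 8efaef02
  after D2: wrote 4B at 0x09 = 2f7c2d8e
  after D3: wrote 2B at 0x19 = 7c2d
  after D4: wrote 7B at 0x05 = 0d7de754bceedc
  after D5: wrote 2B at 0x13 = 7de7
query mem[0x14]=0xe7, mem[0x08]=0x54, mem[0x0d]=0x02, mem[0x1a]=0x2d, mem[0x17]=0xef

MEM[0x14,0x08,0x0d,0x1a,0x17] = e7 54 02 2d ef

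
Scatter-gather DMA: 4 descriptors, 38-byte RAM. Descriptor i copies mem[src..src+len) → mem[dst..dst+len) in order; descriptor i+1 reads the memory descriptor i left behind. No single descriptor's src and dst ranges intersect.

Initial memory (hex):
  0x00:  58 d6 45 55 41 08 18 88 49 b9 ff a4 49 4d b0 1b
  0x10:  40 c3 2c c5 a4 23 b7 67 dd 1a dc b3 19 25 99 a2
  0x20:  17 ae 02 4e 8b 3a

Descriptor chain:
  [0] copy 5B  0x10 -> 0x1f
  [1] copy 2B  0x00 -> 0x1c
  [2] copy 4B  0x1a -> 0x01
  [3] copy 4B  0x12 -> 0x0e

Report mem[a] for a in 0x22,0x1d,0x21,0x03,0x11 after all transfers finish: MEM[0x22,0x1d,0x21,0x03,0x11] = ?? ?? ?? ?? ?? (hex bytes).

MEM[0x22,0x1d,0x21,0x03,0x11] = c5 d6 2c 58 23

  after D0: wrote 5B at 0x1f = 40c32cc5a4
  after D1: wrote 2B at 0x1c = 58d6
  after D2: wrote 4B at 0x01 = dcb358d6
  after D3: wrote 4B at 0x0e = 2cc5a423
query mem[0x22]=0xc5, mem[0x1d]=0xd6, mem[0x21]=0x2c, mem[0x03]=0x58, mem[0x11]=0x23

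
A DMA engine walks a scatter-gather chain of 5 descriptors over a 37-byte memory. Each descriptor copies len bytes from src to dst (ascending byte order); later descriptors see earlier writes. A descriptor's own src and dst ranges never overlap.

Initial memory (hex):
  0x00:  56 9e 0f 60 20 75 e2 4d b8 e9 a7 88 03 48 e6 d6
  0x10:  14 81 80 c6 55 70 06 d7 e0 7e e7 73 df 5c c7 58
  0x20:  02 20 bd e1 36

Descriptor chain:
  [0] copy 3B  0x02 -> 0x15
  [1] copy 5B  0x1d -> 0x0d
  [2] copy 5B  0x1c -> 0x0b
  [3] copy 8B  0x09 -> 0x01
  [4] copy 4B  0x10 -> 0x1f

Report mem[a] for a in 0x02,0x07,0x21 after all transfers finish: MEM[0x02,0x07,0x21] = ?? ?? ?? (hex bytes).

MEM[0x02,0x07,0x21] = a7 02 80

D0: mem[0x15..0x17] <- [0f 60 20]
D1: mem[0x0d..0x11] <- [5c c7 58 02 20]
D2: mem[0x0b..0x0f] <- [df 5c c7 58 02]
D3: mem[0x01..0x08] <- [e9 a7 df 5c c7 58 02 02]
D4: mem[0x1f..0x22] <- [02 20 80 c6]
query mem[0x02]=0xa7, mem[0x07]=0x02, mem[0x21]=0x80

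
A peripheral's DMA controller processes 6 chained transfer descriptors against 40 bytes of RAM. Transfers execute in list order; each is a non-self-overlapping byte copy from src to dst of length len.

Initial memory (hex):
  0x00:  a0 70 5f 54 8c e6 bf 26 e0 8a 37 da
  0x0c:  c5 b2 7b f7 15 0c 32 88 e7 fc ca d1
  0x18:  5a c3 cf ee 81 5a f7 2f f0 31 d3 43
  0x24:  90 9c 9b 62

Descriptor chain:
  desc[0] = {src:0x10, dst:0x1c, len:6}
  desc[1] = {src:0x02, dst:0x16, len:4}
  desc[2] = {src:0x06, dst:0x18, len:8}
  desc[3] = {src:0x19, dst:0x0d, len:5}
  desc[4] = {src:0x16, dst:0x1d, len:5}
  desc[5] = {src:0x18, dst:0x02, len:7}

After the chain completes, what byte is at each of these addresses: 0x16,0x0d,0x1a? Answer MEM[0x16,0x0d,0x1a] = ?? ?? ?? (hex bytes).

MEM[0x16,0x0d,0x1a] = 5f 26 e0

  after D0: wrote 6B at 0x1c = 150c3288e7fc
  after D1: wrote 4B at 0x16 = 5f548ce6
  after D2: wrote 8B at 0x18 = bf26e08a37dac5b2
  after D3: wrote 5B at 0x0d = 26e08a37da
  after D4: wrote 5B at 0x1d = 5f54bf26e0
  after D5: wrote 7B at 0x02 = bf26e08a375f54
query mem[0x16]=0x5f, mem[0x0d]=0x26, mem[0x1a]=0xe0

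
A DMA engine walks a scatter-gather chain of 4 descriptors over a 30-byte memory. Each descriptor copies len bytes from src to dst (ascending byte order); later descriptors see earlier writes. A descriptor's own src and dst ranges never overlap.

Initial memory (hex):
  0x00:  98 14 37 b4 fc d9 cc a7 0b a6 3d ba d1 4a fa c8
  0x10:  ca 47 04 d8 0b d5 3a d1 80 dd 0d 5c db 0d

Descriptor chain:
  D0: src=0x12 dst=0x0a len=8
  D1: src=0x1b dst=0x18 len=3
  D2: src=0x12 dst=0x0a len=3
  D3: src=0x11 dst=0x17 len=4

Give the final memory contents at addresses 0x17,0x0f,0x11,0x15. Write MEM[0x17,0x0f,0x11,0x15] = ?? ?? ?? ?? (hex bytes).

MEM[0x17,0x0f,0x11,0x15] = dd d1 dd d5

#0 dst[0x0a+8] := {0x04,0xd8,0x0b,0xd5,0x3a,0xd1,0x80,0xdd}
#1 dst[0x18+3] := {0x5c,0xdb,0x0d}
#2 dst[0x0a+3] := {0x04,0xd8,0x0b}
#3 dst[0x17+4] := {0xdd,0x04,0xd8,0x0b}
query mem[0x17]=0xdd, mem[0x0f]=0xd1, mem[0x11]=0xdd, mem[0x15]=0xd5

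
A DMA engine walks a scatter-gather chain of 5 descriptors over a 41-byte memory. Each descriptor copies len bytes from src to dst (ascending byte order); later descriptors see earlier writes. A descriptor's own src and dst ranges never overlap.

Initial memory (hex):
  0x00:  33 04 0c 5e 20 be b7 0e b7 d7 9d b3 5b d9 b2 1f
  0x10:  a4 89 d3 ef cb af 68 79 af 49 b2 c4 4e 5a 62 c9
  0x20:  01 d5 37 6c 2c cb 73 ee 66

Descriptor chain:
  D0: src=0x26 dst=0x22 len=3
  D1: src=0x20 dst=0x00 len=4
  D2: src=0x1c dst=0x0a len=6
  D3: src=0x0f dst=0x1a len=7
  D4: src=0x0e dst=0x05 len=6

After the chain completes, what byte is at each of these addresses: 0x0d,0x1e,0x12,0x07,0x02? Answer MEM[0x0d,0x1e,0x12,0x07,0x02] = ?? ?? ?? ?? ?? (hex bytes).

D0: mem[0x22..0x24] <- [73 ee 66]
D1: mem[0x00..0x03] <- [01 d5 73 ee]
D2: mem[0x0a..0x0f] <- [4e 5a 62 c9 01 d5]
D3: mem[0x1a..0x20] <- [d5 a4 89 d3 ef cb af]
D4: mem[0x05..0x0a] <- [01 d5 a4 89 d3 ef]
query mem[0x0d]=0xc9, mem[0x1e]=0xef, mem[0x12]=0xd3, mem[0x07]=0xa4, mem[0x02]=0x73

MEM[0x0d,0x1e,0x12,0x07,0x02] = c9 ef d3 a4 73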